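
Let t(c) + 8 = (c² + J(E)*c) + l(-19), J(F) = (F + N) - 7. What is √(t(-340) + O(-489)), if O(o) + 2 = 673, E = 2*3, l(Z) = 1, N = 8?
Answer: 2*√28471 ≈ 337.47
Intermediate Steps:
E = 6
J(F) = 1 + F (J(F) = (F + 8) - 7 = (8 + F) - 7 = 1 + F)
O(o) = 671 (O(o) = -2 + 673 = 671)
t(c) = -7 + c² + 7*c (t(c) = -8 + ((c² + (1 + 6)*c) + 1) = -8 + ((c² + 7*c) + 1) = -8 + (1 + c² + 7*c) = -7 + c² + 7*c)
√(t(-340) + O(-489)) = √((-7 + (-340)² + 7*(-340)) + 671) = √((-7 + 115600 - 2380) + 671) = √(113213 + 671) = √113884 = 2*√28471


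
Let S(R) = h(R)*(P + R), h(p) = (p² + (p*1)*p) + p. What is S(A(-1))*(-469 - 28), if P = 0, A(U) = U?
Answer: 497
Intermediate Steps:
h(p) = p + 2*p² (h(p) = (p² + p*p) + p = (p² + p²) + p = 2*p² + p = p + 2*p²)
S(R) = R²*(1 + 2*R) (S(R) = (R*(1 + 2*R))*(0 + R) = (R*(1 + 2*R))*R = R²*(1 + 2*R))
S(A(-1))*(-469 - 28) = ((-1)²*(1 + 2*(-1)))*(-469 - 28) = (1*(1 - 2))*(-497) = (1*(-1))*(-497) = -1*(-497) = 497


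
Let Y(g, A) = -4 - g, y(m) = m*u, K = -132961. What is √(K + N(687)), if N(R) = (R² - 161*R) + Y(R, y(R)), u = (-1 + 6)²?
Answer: √227710 ≈ 477.19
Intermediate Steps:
u = 25 (u = 5² = 25)
y(m) = 25*m (y(m) = m*25 = 25*m)
N(R) = -4 + R² - 162*R (N(R) = (R² - 161*R) + (-4 - R) = -4 + R² - 162*R)
√(K + N(687)) = √(-132961 + (-4 + 687² - 162*687)) = √(-132961 + (-4 + 471969 - 111294)) = √(-132961 + 360671) = √227710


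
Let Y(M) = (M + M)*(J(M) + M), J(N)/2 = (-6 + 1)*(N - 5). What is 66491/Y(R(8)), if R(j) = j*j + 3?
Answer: -66491/74102 ≈ -0.89729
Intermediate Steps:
R(j) = 3 + j² (R(j) = j² + 3 = 3 + j²)
J(N) = 50 - 10*N (J(N) = 2*((-6 + 1)*(N - 5)) = 2*(-5*(-5 + N)) = 2*(25 - 5*N) = 50 - 10*N)
Y(M) = 2*M*(50 - 9*M) (Y(M) = (M + M)*((50 - 10*M) + M) = (2*M)*(50 - 9*M) = 2*M*(50 - 9*M))
66491/Y(R(8)) = 66491/((2*(3 + 8²)*(50 - 9*(3 + 8²)))) = 66491/((2*(3 + 64)*(50 - 9*(3 + 64)))) = 66491/((2*67*(50 - 9*67))) = 66491/((2*67*(50 - 603))) = 66491/((2*67*(-553))) = 66491/(-74102) = 66491*(-1/74102) = -66491/74102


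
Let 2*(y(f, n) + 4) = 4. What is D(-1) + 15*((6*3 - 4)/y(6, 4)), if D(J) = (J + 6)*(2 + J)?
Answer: -100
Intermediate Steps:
y(f, n) = -2 (y(f, n) = -4 + (1/2)*4 = -4 + 2 = -2)
D(J) = (2 + J)*(6 + J) (D(J) = (6 + J)*(2 + J) = (2 + J)*(6 + J))
D(-1) + 15*((6*3 - 4)/y(6, 4)) = (12 + (-1)**2 + 8*(-1)) + 15*((6*3 - 4)/(-2)) = (12 + 1 - 8) + 15*((18 - 4)*(-1/2)) = 5 + 15*(14*(-1/2)) = 5 + 15*(-7) = 5 - 105 = -100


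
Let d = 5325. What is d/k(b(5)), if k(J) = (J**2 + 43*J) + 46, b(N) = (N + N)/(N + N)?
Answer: 355/6 ≈ 59.167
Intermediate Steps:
b(N) = 1 (b(N) = (2*N)/((2*N)) = (2*N)*(1/(2*N)) = 1)
k(J) = 46 + J**2 + 43*J
d/k(b(5)) = 5325/(46 + 1**2 + 43*1) = 5325/(46 + 1 + 43) = 5325/90 = 5325*(1/90) = 355/6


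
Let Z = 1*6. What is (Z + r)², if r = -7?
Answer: 1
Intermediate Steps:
Z = 6
(Z + r)² = (6 - 7)² = (-1)² = 1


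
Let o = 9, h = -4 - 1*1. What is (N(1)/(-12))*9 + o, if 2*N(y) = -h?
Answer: 57/8 ≈ 7.1250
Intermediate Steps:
h = -5 (h = -4 - 1 = -5)
N(y) = 5/2 (N(y) = (-1*(-5))/2 = (½)*5 = 5/2)
(N(1)/(-12))*9 + o = ((5/2)/(-12))*9 + 9 = ((5/2)*(-1/12))*9 + 9 = -5/24*9 + 9 = -15/8 + 9 = 57/8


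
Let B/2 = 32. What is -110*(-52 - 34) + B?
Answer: 9524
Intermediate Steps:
B = 64 (B = 2*32 = 64)
-110*(-52 - 34) + B = -110*(-52 - 34) + 64 = -110*(-86) + 64 = 9460 + 64 = 9524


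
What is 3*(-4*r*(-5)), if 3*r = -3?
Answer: -60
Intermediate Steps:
r = -1 (r = (⅓)*(-3) = -1)
3*(-4*r*(-5)) = 3*(-4*(-1)*(-5)) = 3*(4*(-5)) = 3*(-20) = -60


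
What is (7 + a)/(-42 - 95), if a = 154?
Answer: -161/137 ≈ -1.1752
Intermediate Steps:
(7 + a)/(-42 - 95) = (7 + 154)/(-42 - 95) = 161/(-137) = 161*(-1/137) = -161/137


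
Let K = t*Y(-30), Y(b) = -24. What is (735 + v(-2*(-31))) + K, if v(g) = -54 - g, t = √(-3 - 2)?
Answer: 619 - 24*I*√5 ≈ 619.0 - 53.666*I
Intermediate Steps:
t = I*√5 (t = √(-5) = I*√5 ≈ 2.2361*I)
K = -24*I*√5 (K = (I*√5)*(-24) = -24*I*√5 ≈ -53.666*I)
(735 + v(-2*(-31))) + K = (735 + (-54 - (-2)*(-31))) - 24*I*√5 = (735 + (-54 - 1*62)) - 24*I*√5 = (735 + (-54 - 62)) - 24*I*√5 = (735 - 116) - 24*I*√5 = 619 - 24*I*√5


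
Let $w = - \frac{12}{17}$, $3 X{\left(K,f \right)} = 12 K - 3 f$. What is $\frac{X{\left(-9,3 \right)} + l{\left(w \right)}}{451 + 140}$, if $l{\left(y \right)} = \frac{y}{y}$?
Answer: $- \frac{38}{591} \approx -0.064298$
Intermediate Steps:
$X{\left(K,f \right)} = - f + 4 K$ ($X{\left(K,f \right)} = \frac{12 K - 3 f}{3} = \frac{- 3 f + 12 K}{3} = - f + 4 K$)
$w = - \frac{12}{17}$ ($w = \left(-12\right) \frac{1}{17} = - \frac{12}{17} \approx -0.70588$)
$l{\left(y \right)} = 1$
$\frac{X{\left(-9,3 \right)} + l{\left(w \right)}}{451 + 140} = \frac{\left(\left(-1\right) 3 + 4 \left(-9\right)\right) + 1}{451 + 140} = \frac{\left(-3 - 36\right) + 1}{591} = \left(-39 + 1\right) \frac{1}{591} = \left(-38\right) \frac{1}{591} = - \frac{38}{591}$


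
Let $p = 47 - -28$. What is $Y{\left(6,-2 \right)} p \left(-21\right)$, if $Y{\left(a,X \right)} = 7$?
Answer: $-11025$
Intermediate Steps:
$p = 75$ ($p = 47 + 28 = 75$)
$Y{\left(6,-2 \right)} p \left(-21\right) = 7 \cdot 75 \left(-21\right) = 525 \left(-21\right) = -11025$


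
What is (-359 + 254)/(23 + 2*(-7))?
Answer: -35/3 ≈ -11.667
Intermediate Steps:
(-359 + 254)/(23 + 2*(-7)) = -105/(23 - 14) = -105/9 = -105*⅑ = -35/3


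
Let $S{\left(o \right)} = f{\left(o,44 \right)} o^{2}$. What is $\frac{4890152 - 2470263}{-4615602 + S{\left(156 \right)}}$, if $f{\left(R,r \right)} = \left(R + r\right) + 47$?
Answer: $\frac{2419889}{1395390} \approx 1.7342$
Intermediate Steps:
$f{\left(R,r \right)} = 47 + R + r$
$S{\left(o \right)} = o^{2} \left(91 + o\right)$ ($S{\left(o \right)} = \left(47 + o + 44\right) o^{2} = \left(91 + o\right) o^{2} = o^{2} \left(91 + o\right)$)
$\frac{4890152 - 2470263}{-4615602 + S{\left(156 \right)}} = \frac{4890152 - 2470263}{-4615602 + 156^{2} \left(91 + 156\right)} = \frac{2419889}{-4615602 + 24336 \cdot 247} = \frac{2419889}{-4615602 + 6010992} = \frac{2419889}{1395390}$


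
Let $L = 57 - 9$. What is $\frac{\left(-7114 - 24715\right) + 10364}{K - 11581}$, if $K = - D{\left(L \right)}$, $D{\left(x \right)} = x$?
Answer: $\frac{21465}{11629} \approx 1.8458$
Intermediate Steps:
$L = 48$
$K = -48$ ($K = \left(-1\right) 48 = -48$)
$\frac{\left(-7114 - 24715\right) + 10364}{K - 11581} = \frac{\left(-7114 - 24715\right) + 10364}{-48 - 11581} = \frac{-31829 + 10364}{-11629} = \left(-21465\right) \left(- \frac{1}{11629}\right) = \frac{21465}{11629}$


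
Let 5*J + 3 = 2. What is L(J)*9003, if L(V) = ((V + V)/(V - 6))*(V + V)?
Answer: -36012/155 ≈ -232.34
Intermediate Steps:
J = -1/5 (J = -3/5 + (1/5)*2 = -3/5 + 2/5 = -1/5 ≈ -0.20000)
L(V) = 4*V**2/(-6 + V) (L(V) = ((2*V)/(-6 + V))*(2*V) = (2*V/(-6 + V))*(2*V) = 4*V**2/(-6 + V))
L(J)*9003 = (4*(-1/5)**2/(-6 - 1/5))*9003 = (4*(1/25)/(-31/5))*9003 = (4*(1/25)*(-5/31))*9003 = -4/155*9003 = -36012/155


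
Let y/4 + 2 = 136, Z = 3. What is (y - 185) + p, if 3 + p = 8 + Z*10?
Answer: 386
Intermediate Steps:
y = 536 (y = -8 + 4*136 = -8 + 544 = 536)
p = 35 (p = -3 + (8 + 3*10) = -3 + (8 + 30) = -3 + 38 = 35)
(y - 185) + p = (536 - 185) + 35 = 351 + 35 = 386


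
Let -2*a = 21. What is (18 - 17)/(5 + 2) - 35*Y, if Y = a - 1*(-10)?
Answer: 247/14 ≈ 17.643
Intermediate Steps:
a = -21/2 (a = -1/2*21 = -21/2 ≈ -10.500)
Y = -1/2 (Y = -21/2 - 1*(-10) = -21/2 + 10 = -1/2 ≈ -0.50000)
(18 - 17)/(5 + 2) - 35*Y = (18 - 17)/(5 + 2) - 35*(-1/2) = 1/7 + 35/2 = 247/14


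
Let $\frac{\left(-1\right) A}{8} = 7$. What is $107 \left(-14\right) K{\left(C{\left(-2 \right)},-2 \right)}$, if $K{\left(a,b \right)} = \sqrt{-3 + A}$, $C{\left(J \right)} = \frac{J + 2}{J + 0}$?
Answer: $- 1498 i \sqrt{59} \approx - 11506.0 i$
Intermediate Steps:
$A = -56$ ($A = \left(-8\right) 7 = -56$)
$C{\left(J \right)} = \frac{2 + J}{J}$
$K{\left(a,b \right)} = i \sqrt{59}$ ($K{\left(a,b \right)} = \sqrt{-3 - 56} = \sqrt{-59} = i \sqrt{59}$)
$107 \left(-14\right) K{\left(C{\left(-2 \right)},-2 \right)} = 107 \left(-14\right) i \sqrt{59} = - 1498 i \sqrt{59}$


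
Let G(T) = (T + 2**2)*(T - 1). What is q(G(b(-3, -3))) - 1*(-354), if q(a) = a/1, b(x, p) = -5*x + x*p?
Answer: 998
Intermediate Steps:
b(x, p) = -5*x + p*x
G(T) = (-1 + T)*(4 + T) (G(T) = (T + 4)*(-1 + T) = (4 + T)*(-1 + T) = (-1 + T)*(4 + T))
q(a) = a (q(a) = a*1 = a)
q(G(b(-3, -3))) - 1*(-354) = (-4 + (-3*(-5 - 3))**2 + 3*(-3*(-5 - 3))) - 1*(-354) = (-4 + (-3*(-8))**2 + 3*(-3*(-8))) + 354 = (-4 + 24**2 + 3*24) + 354 = (-4 + 576 + 72) + 354 = 644 + 354 = 998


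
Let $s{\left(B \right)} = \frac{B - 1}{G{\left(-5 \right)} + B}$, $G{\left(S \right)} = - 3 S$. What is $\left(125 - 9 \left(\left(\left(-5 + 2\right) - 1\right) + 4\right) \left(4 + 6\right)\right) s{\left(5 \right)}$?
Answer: $25$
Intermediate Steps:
$s{\left(B \right)} = \frac{-1 + B}{15 + B}$ ($s{\left(B \right)} = \frac{B - 1}{\left(-3\right) \left(-5\right) + B} = \frac{-1 + B}{15 + B}$)
$\left(125 - 9 \left(\left(\left(-5 + 2\right) - 1\right) + 4\right) \left(4 + 6\right)\right) s{\left(5 \right)} = \left(125 - 9 \left(\left(\left(-5 + 2\right) - 1\right) + 4\right) \left(4 + 6\right)\right) \frac{-1 + 5}{15 + 5} = \left(125 - 9 \left(\left(-3 - 1\right) + 4\right) 10\right) \frac{1}{20} \cdot 4 = \left(125 - 9 \left(-4 + 4\right) 10\right) \frac{1}{20} \cdot 4 = \left(125 - 9 \cdot 0 \cdot 10\right) \frac{1}{5} = \left(125 - 0\right) \frac{1}{5} = \left(125 + 0\right) \frac{1}{5} = 125 \cdot \frac{1}{5} = 25$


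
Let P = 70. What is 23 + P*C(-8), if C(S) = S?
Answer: -537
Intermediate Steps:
23 + P*C(-8) = 23 + 70*(-8) = 23 - 560 = -537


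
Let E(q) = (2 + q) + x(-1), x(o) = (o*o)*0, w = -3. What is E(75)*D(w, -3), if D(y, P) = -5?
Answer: -385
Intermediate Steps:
x(o) = 0 (x(o) = o**2*0 = 0)
E(q) = 2 + q (E(q) = (2 + q) + 0 = 2 + q)
E(75)*D(w, -3) = (2 + 75)*(-5) = 77*(-5) = -385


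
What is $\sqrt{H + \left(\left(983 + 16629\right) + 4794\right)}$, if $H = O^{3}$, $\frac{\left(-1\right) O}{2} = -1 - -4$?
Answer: $\sqrt{22190} \approx 148.96$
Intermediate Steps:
$O = -6$ ($O = - 2 \left(-1 - -4\right) = - 2 \left(-1 + 4\right) = \left(-2\right) 3 = -6$)
$H = -216$ ($H = \left(-6\right)^{3} = -216$)
$\sqrt{H + \left(\left(983 + 16629\right) + 4794\right)} = \sqrt{-216 + \left(\left(983 + 16629\right) + 4794\right)} = \sqrt{-216 + \left(17612 + 4794\right)} = \sqrt{-216 + 22406} = \sqrt{22190}$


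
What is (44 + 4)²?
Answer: 2304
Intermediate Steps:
(44 + 4)² = 48² = 2304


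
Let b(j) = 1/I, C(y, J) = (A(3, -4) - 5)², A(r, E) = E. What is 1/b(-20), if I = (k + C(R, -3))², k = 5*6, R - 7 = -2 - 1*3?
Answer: 12321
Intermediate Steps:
R = 2 (R = 7 + (-2 - 1*3) = 7 + (-2 - 3) = 7 - 5 = 2)
C(y, J) = 81 (C(y, J) = (-4 - 5)² = (-9)² = 81)
k = 30
I = 12321 (I = (30 + 81)² = 111² = 12321)
b(j) = 1/12321
1/b(-20) = 1/(1/12321) = 12321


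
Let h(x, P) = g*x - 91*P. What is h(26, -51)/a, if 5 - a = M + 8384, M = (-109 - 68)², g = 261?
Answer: -3809/13236 ≈ -0.28778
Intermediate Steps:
M = 31329 (M = (-177)² = 31329)
h(x, P) = -91*P + 261*x (h(x, P) = 261*x - 91*P = -91*P + 261*x)
a = -39708 (a = 5 - (31329 + 8384) = 5 - 1*39713 = 5 - 39713 = -39708)
h(26, -51)/a = (-91*(-51) + 261*26)/(-39708) = (4641 + 6786)*(-1/39708) = 11427*(-1/39708) = -3809/13236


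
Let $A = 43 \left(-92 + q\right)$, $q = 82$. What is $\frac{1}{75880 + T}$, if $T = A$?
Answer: $\frac{1}{75450} \approx 1.3254 \cdot 10^{-5}$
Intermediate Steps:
$A = -430$ ($A = 43 \left(-92 + 82\right) = 43 \left(-10\right) = -430$)
$T = -430$
$\frac{1}{75880 + T} = \frac{1}{75880 - 430} = \frac{1}{75450}$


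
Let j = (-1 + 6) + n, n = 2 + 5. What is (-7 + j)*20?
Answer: 100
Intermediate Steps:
n = 7
j = 12 (j = (-1 + 6) + 7 = 5 + 7 = 12)
(-7 + j)*20 = (-7 + 12)*20 = 5*20 = 100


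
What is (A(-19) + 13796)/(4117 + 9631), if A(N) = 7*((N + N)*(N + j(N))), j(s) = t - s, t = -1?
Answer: 7031/6874 ≈ 1.0228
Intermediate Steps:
j(s) = -1 - s
A(N) = -14*N (A(N) = 7*((N + N)*(N + (-1 - N))) = 7*((2*N)*(-1)) = 7*(-2*N) = -14*N)
(A(-19) + 13796)/(4117 + 9631) = (-14*(-19) + 13796)/(4117 + 9631) = (266 + 13796)/13748 = 14062*(1/13748) = 7031/6874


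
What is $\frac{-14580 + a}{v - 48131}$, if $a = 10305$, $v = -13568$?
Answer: $\frac{4275}{61699} \approx 0.069288$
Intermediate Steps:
$\frac{-14580 + a}{v - 48131} = \frac{-14580 + 10305}{-13568 - 48131} = - \frac{4275}{-61699} = \left(-4275\right) \left(- \frac{1}{61699}\right) = \frac{4275}{61699}$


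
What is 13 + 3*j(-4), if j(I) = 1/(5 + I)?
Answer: 16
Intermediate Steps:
13 + 3*j(-4) = 13 + 3/(5 - 4) = 13 + 3/1 = 13 + 3*1 = 13 + 3 = 16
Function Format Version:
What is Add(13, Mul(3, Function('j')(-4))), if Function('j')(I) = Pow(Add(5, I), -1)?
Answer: 16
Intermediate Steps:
Add(13, Mul(3, Function('j')(-4))) = Add(13, Mul(3, Pow(Add(5, -4), -1))) = Add(13, Mul(3, Pow(1, -1))) = Add(13, Mul(3, 1)) = Add(13, 3) = 16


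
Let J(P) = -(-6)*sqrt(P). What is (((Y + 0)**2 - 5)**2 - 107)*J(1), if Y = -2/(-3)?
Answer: -13972/27 ≈ -517.48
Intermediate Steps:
Y = 2/3 (Y = -2*(-1/3) = 2/3 ≈ 0.66667)
J(P) = 6*sqrt(P)
(((Y + 0)**2 - 5)**2 - 107)*J(1) = (((2/3 + 0)**2 - 5)**2 - 107)*(6*sqrt(1)) = (((2/3)**2 - 5)**2 - 107)*(6*1) = ((4/9 - 5)**2 - 107)*6 = ((-41/9)**2 - 107)*6 = (1681/81 - 107)*6 = -6986/81*6 = -13972/27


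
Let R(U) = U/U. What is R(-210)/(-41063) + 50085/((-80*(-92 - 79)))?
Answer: 45702815/12483152 ≈ 3.6612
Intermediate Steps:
R(U) = 1
R(-210)/(-41063) + 50085/((-80*(-92 - 79))) = 1/(-41063) + 50085/((-80*(-92 - 79))) = 1*(-1/41063) + 50085/((-80*(-171))) = -1/41063 + 50085/13680 = -1/41063 + 50085*(1/13680) = -1/41063 + 1113/304 = 45702815/12483152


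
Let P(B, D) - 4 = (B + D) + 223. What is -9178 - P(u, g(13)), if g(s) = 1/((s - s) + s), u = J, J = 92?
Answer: -123462/13 ≈ -9497.1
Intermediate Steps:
u = 92
g(s) = 1/s (g(s) = 1/(0 + s) = 1/s)
P(B, D) = 227 + B + D (P(B, D) = 4 + ((B + D) + 223) = 4 + (223 + B + D) = 227 + B + D)
-9178 - P(u, g(13)) = -9178 - (227 + 92 + 1/13) = -9178 - 1*4148/13 = -9178 - 4148/13 = -123462/13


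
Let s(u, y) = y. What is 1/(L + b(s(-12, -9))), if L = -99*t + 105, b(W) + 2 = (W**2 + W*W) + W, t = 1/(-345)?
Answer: 115/29473 ≈ 0.0039019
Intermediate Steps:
t = -1/345 ≈ -0.0028986
b(W) = -2 + W + 2*W**2 (b(W) = -2 + ((W**2 + W*W) + W) = -2 + ((W**2 + W**2) + W) = -2 + (2*W**2 + W) = -2 + (W + 2*W**2) = -2 + W + 2*W**2)
L = 12108/115 (L = -99*(-1/345) + 105 = 33/115 + 105 = 12108/115 ≈ 105.29)
1/(L + b(s(-12, -9))) = 1/(12108/115 + (-2 - 9 + 2*(-9)**2)) = 1/(12108/115 + (-2 - 9 + 2*81)) = 1/(12108/115 + (-2 - 9 + 162)) = 1/(12108/115 + 151) = 1/(29473/115) = 115/29473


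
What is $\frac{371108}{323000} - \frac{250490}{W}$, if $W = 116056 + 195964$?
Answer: $\frac{11475279}{33152125} \approx 0.34614$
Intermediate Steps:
$W = 312020$
$\frac{371108}{323000} - \frac{250490}{W} = \frac{371108}{323000} - \frac{250490}{312020} = 371108 \cdot \frac{1}{323000} - \frac{25049}{31202} = \frac{4883}{4250} - \frac{25049}{31202} = \frac{11475279}{33152125}$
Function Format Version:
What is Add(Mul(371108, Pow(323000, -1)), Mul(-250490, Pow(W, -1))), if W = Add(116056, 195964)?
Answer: Rational(11475279, 33152125) ≈ 0.34614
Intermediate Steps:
W = 312020
Add(Mul(371108, Pow(323000, -1)), Mul(-250490, Pow(W, -1))) = Add(Mul(371108, Pow(323000, -1)), Mul(-250490, Pow(312020, -1))) = Add(Mul(371108, Rational(1, 323000)), Mul(-250490, Rational(1, 312020))) = Add(Rational(4883, 4250), Rational(-25049, 31202)) = Rational(11475279, 33152125)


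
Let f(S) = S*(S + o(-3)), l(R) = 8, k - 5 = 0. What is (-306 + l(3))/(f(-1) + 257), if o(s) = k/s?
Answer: -894/779 ≈ -1.1476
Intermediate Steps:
k = 5 (k = 5 + 0 = 5)
o(s) = 5/s
f(S) = S*(-5/3 + S) (f(S) = S*(S + 5/(-3)) = S*(S + 5*(-1/3)) = S*(S - 5/3) = S*(-5/3 + S))
(-306 + l(3))/(f(-1) + 257) = (-306 + 8)/((1/3)*(-1)*(-5 + 3*(-1)) + 257) = -298/((1/3)*(-1)*(-5 - 3) + 257) = -298/((1/3)*(-1)*(-8) + 257) = -298/(8/3 + 257) = -298/779/3 = -298*3/779 = -894/779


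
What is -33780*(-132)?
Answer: 4458960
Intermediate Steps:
-33780*(-132) = -1*(-4458960) = 4458960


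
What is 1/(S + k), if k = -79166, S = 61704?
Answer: -1/17462 ≈ -5.7267e-5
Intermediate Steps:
1/(S + k) = 1/(61704 - 79166) = 1/(-17462) = -1/17462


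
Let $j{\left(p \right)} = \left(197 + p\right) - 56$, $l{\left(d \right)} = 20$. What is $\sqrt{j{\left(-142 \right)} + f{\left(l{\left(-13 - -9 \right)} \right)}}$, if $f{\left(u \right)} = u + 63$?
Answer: $\sqrt{82} \approx 9.0554$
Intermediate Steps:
$j{\left(p \right)} = 141 + p$
$f{\left(u \right)} = 63 + u$
$\sqrt{j{\left(-142 \right)} + f{\left(l{\left(-13 - -9 \right)} \right)}} = \sqrt{\left(141 - 142\right) + \left(63 + 20\right)} = \sqrt{-1 + 83} = \sqrt{82}$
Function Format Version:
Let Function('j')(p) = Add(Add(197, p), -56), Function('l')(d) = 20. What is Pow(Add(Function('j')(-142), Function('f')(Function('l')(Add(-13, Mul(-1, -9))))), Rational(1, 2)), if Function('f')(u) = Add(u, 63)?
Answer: Pow(82, Rational(1, 2)) ≈ 9.0554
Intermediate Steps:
Function('j')(p) = Add(141, p)
Function('f')(u) = Add(63, u)
Pow(Add(Function('j')(-142), Function('f')(Function('l')(Add(-13, Mul(-1, -9))))), Rational(1, 2)) = Pow(Add(Add(141, -142), Add(63, 20)), Rational(1, 2)) = Pow(Add(-1, 83), Rational(1, 2)) = Pow(82, Rational(1, 2))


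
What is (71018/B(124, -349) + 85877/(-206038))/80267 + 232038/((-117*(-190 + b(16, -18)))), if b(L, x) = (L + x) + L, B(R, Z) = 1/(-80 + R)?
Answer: 43169488855301/859978711592 ≈ 50.198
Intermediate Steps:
b(L, x) = x + 2*L
(71018/B(124, -349) + 85877/(-206038))/80267 + 232038/((-117*(-190 + b(16, -18)))) = (71018/(1/(-80 + 124)) + 85877/(-206038))/80267 + 232038/((-117*(-190 + (-18 + 2*16)))) = (71018/(1/44) + 85877*(-1/206038))*(1/80267) + 232038/((-117*(-190 + (-18 + 32)))) = (71018/(1/44) - 85877/206038)*(1/80267) + 232038/((-117*(-190 + 14))) = (71018*44 - 85877/206038)*(1/80267) + 232038/((-117*(-176))) = (3124792 - 85877/206038)*(1/80267) + 232038/20592 = (643825808219/206038)*(1/80267) + 232038*(1/20592) = 58529618929/1503459286 + 12891/1144 = 43169488855301/859978711592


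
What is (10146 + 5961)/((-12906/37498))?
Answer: -100663381/2151 ≈ -46798.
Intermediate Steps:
(10146 + 5961)/((-12906/37498)) = 16107/((-12906*1/37498)) = 16107/(-6453/18749) = 16107*(-18749/6453) = -100663381/2151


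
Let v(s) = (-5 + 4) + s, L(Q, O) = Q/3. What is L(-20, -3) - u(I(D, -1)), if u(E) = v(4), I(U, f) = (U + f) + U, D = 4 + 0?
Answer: -29/3 ≈ -9.6667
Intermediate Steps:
L(Q, O) = Q/3 (L(Q, O) = Q*(1/3) = Q/3)
D = 4
I(U, f) = f + 2*U
v(s) = -1 + s
u(E) = 3 (u(E) = -1 + 4 = 3)
L(-20, -3) - u(I(D, -1)) = (1/3)*(-20) - 1*3 = -20/3 - 3 = -29/3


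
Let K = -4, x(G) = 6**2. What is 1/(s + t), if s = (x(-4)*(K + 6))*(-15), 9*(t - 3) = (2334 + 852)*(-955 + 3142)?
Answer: 1/773121 ≈ 1.2935e-6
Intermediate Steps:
x(G) = 36
t = 774201 (t = 3 + ((2334 + 852)*(-955 + 3142))/9 = 3 + (3186*2187)/9 = 3 + (1/9)*6967782 = 3 + 774198 = 774201)
s = -1080 (s = (36*(-4 + 6))*(-15) = (36*2)*(-15) = 72*(-15) = -1080)
1/(s + t) = 1/(-1080 + 774201) = 1/773121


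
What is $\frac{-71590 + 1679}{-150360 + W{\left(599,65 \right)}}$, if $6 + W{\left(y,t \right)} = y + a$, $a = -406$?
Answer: $\frac{69911}{150173} \approx 0.46554$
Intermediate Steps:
$W{\left(y,t \right)} = -412 + y$ ($W{\left(y,t \right)} = -6 + \left(y - 406\right) = -6 + \left(-406 + y\right) = -412 + y$)
$\frac{-71590 + 1679}{-150360 + W{\left(599,65 \right)}} = \frac{-71590 + 1679}{-150360 + \left(-412 + 599\right)} = - \frac{69911}{-150360 + 187} = - \frac{69911}{-150173} = \left(-69911\right) \left(- \frac{1}{150173}\right) = \frac{69911}{150173}$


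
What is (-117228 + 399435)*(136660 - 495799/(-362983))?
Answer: 13999090618061853/362983 ≈ 3.8567e+10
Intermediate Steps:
(-117228 + 399435)*(136660 - 495799/(-362983)) = 282207*(136660 - 495799*(-1/362983)) = 282207*(136660 + 495799/362983) = 282207*(49605752579/362983) = 13999090618061853/362983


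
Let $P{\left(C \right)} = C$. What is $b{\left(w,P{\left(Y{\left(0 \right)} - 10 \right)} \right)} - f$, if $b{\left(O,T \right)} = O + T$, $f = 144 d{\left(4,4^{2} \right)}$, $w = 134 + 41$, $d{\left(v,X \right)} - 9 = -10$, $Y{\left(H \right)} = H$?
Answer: $309$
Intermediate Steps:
$d{\left(v,X \right)} = -1$ ($d{\left(v,X \right)} = 9 - 10 = -1$)
$w = 175$
$f = -144$ ($f = 144 \left(-1\right) = -144$)
$b{\left(w,P{\left(Y{\left(0 \right)} - 10 \right)} \right)} - f = \left(175 + \left(0 - 10\right)\right) - -144 = \left(175 + \left(0 - 10\right)\right) + 144 = \left(175 - 10\right) + 144 = 165 + 144 = 309$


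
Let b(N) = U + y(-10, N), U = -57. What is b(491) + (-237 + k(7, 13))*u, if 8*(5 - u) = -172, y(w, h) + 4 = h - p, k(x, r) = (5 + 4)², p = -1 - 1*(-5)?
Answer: -3708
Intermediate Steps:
p = 4 (p = -1 + 5 = 4)
k(x, r) = 81 (k(x, r) = 9² = 81)
y(w, h) = -8 + h (y(w, h) = -4 + (h - 1*4) = -4 + (h - 4) = -4 + (-4 + h) = -8 + h)
u = 53/2 (u = 5 - ⅛*(-172) = 5 + 43/2 = 53/2 ≈ 26.500)
b(N) = -65 + N (b(N) = -57 + (-8 + N) = -65 + N)
b(491) + (-237 + k(7, 13))*u = (-65 + 491) + (-237 + 81)*(53/2) = 426 - 156*53/2 = 426 - 4134 = -3708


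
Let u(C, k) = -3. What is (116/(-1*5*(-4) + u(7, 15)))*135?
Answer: 15660/17 ≈ 921.18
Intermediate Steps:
(116/(-1*5*(-4) + u(7, 15)))*135 = (116/(-1*5*(-4) - 3))*135 = (116/(-5*(-4) - 3))*135 = (116/(20 - 3))*135 = (116/17)*135 = 15660/17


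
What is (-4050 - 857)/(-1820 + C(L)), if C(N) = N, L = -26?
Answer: 4907/1846 ≈ 2.6582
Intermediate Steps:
(-4050 - 857)/(-1820 + C(L)) = (-4050 - 857)/(-1820 - 26) = -4907/(-1846) = -4907*(-1/1846) = 4907/1846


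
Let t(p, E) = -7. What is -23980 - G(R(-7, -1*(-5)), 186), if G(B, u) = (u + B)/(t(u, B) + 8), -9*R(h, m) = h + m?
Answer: -217496/9 ≈ -24166.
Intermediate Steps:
R(h, m) = -h/9 - m/9 (R(h, m) = -(h + m)/9 = -h/9 - m/9)
G(B, u) = B + u (G(B, u) = (u + B)/(-7 + 8) = (B + u)/1 = (B + u)*1 = B + u)
-23980 - G(R(-7, -1*(-5)), 186) = -23980 - ((-1/9*(-7) - (-1)*(-5)/9) + 186) = -23980 - ((7/9 - 1/9*5) + 186) = -23980 - ((7/9 - 5/9) + 186) = -23980 - (2/9 + 186) = -23980 - 1*1676/9 = -23980 - 1676/9 = -217496/9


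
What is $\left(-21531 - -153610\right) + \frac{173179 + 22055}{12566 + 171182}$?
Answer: $\frac{12134723663}{91874} \approx 1.3208 \cdot 10^{5}$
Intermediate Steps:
$\left(-21531 - -153610\right) + \frac{173179 + 22055}{12566 + 171182} = \left(-21531 + 153610\right) + \frac{195234}{183748} = 132079 + 195234 \cdot \frac{1}{183748} = 132079 + \frac{97617}{91874} = \frac{12134723663}{91874}$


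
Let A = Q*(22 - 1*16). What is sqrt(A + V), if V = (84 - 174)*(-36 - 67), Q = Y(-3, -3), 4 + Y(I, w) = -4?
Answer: sqrt(9222) ≈ 96.031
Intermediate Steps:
Y(I, w) = -8 (Y(I, w) = -4 - 4 = -8)
Q = -8
V = 9270 (V = -90*(-103) = 9270)
A = -48 (A = -8*(22 - 1*16) = -8*(22 - 16) = -8*6 = -48)
sqrt(A + V) = sqrt(-48 + 9270) = sqrt(9222)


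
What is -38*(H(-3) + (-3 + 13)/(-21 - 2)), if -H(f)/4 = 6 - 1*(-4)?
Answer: 35340/23 ≈ 1536.5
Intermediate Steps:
H(f) = -40 (H(f) = -4*(6 - 1*(-4)) = -4*(6 + 4) = -4*10 = -40)
-38*(H(-3) + (-3 + 13)/(-21 - 2)) = -38*(-40 + (-3 + 13)/(-21 - 2)) = -38*(-40 + 10/(-23)) = -38*(-40 + 10*(-1/23)) = -38*(-40 - 10/23) = -38*(-930/23) = 35340/23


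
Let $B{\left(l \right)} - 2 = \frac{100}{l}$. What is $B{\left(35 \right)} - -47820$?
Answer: $\frac{334774}{7} \approx 47825.0$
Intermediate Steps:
$B{\left(l \right)} = 2 + \frac{100}{l}$
$B{\left(35 \right)} - -47820 = \left(2 + \frac{100}{35}\right) - -47820 = \left(2 + 100 \cdot \frac{1}{35}\right) + 47820 = \left(2 + \frac{20}{7}\right) + 47820 = \frac{34}{7} + 47820 = \frac{334774}{7}$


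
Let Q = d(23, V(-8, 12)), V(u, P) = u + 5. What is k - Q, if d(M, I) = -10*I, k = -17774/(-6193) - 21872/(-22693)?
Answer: -334303072/12776159 ≈ -26.166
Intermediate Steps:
k = 48981698/12776159 (k = -17774*(-1/6193) - 21872*(-1/22693) = 17774/6193 + 21872/22693 = 48981698/12776159 ≈ 3.8338)
V(u, P) = 5 + u
Q = 30 (Q = -10*(5 - 8) = -10*(-3) = 30)
k - Q = 48981698/12776159 - 1*30 = 48981698/12776159 - 30 = -334303072/12776159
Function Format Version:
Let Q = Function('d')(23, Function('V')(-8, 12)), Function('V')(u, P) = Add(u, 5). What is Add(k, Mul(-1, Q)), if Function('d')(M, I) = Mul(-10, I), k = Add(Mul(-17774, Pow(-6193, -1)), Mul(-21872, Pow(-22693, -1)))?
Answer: Rational(-334303072, 12776159) ≈ -26.166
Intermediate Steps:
k = Rational(48981698, 12776159) (k = Add(Mul(-17774, Rational(-1, 6193)), Mul(-21872, Rational(-1, 22693))) = Add(Rational(17774, 6193), Rational(21872, 22693)) = Rational(48981698, 12776159) ≈ 3.8338)
Function('V')(u, P) = Add(5, u)
Q = 30 (Q = Mul(-10, Add(5, -8)) = Mul(-10, -3) = 30)
Add(k, Mul(-1, Q)) = Add(Rational(48981698, 12776159), Mul(-1, 30)) = Add(Rational(48981698, 12776159), -30) = Rational(-334303072, 12776159)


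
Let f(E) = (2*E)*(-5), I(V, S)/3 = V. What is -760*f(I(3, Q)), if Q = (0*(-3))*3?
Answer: 68400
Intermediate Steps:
Q = 0 (Q = 0*3 = 0)
I(V, S) = 3*V
f(E) = -10*E
-760*f(I(3, Q)) = -(-7600)*3*3 = -(-7600)*9 = -760*(-90) = 68400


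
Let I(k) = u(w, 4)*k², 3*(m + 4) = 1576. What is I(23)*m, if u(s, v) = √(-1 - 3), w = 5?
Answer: 1654712*I/3 ≈ 5.5157e+5*I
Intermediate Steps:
m = 1564/3 (m = -4 + (⅓)*1576 = -4 + 1576/3 = 1564/3 ≈ 521.33)
u(s, v) = 2*I (u(s, v) = √(-4) = 2*I)
I(k) = 2*I*k² (I(k) = (2*I)*k² = 2*I*k²)
I(23)*m = (2*I*23²)*(1564/3) = (2*I*529)*(1564/3) = (1058*I)*(1564/3) = 1654712*I/3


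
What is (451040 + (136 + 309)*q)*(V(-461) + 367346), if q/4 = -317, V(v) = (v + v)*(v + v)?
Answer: -137837424600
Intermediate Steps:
V(v) = 4*v**2 (V(v) = (2*v)*(2*v) = 4*v**2)
q = -1268 (q = 4*(-317) = -1268)
(451040 + (136 + 309)*q)*(V(-461) + 367346) = (451040 + (136 + 309)*(-1268))*(4*(-461)**2 + 367346) = (451040 + 445*(-1268))*(4*212521 + 367346) = (451040 - 564260)*(850084 + 367346) = -113220*1217430 = -137837424600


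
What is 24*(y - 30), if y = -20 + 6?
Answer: -1056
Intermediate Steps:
y = -14
24*(y - 30) = 24*(-14 - 30) = 24*(-44) = -1056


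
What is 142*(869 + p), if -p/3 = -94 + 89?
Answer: 125528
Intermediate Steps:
p = 15 (p = -3*(-94 + 89) = -3*(-5) = 15)
142*(869 + p) = 142*(869 + 15) = 142*884 = 125528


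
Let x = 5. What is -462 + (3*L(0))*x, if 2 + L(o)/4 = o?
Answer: -582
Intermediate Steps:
L(o) = -8 + 4*o
-462 + (3*L(0))*x = -462 + (3*(-8 + 4*0))*5 = -462 + (3*(-8 + 0))*5 = -462 + (3*(-8))*5 = -462 - 24*5 = -462 - 120 = -582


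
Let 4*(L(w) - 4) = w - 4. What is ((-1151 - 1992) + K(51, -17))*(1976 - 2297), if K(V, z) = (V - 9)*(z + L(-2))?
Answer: 1204392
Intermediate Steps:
L(w) = 3 + w/4 (L(w) = 4 + (w - 4)/4 = 4 + (-4 + w)/4 = 4 + (-1 + w/4) = 3 + w/4)
K(V, z) = (-9 + V)*(5/2 + z) (K(V, z) = (V - 9)*(z + (3 + (¼)*(-2))) = (-9 + V)*(z + (3 - ½)) = (-9 + V)*(z + 5/2) = (-9 + V)*(5/2 + z))
((-1151 - 1992) + K(51, -17))*(1976 - 2297) = ((-1151 - 1992) + (-45/2 - 9*(-17) + (5/2)*51 + 51*(-17)))*(1976 - 2297) = (-3143 + (-45/2 + 153 + 255/2 - 867))*(-321) = (-3143 - 609)*(-321) = -3752*(-321) = 1204392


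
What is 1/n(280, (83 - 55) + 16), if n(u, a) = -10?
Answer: -⅒ ≈ -0.10000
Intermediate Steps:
1/n(280, (83 - 55) + 16) = 1/(-10) = -⅒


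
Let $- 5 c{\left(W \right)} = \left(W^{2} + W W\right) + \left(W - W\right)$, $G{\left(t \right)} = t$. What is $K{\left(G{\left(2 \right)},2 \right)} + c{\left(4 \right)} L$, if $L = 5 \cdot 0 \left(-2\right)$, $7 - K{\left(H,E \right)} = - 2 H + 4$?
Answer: $7$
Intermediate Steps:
$c{\left(W \right)} = - \frac{2 W^{2}}{5}$ ($c{\left(W \right)} = - \frac{\left(W^{2} + W W\right) + \left(W - W\right)}{5} = - \frac{\left(W^{2} + W^{2}\right) + 0}{5} = - \frac{2 W^{2} + 0}{5} = - \frac{2 W^{2}}{5}$)
$K{\left(H,E \right)} = 3 + 2 H$ ($K{\left(H,E \right)} = 7 - \left(- 2 H + 4\right) = 7 - \left(4 - 2 H\right) = 7 + \left(-4 + 2 H\right) = 3 + 2 H$)
$L = 0$ ($L = 0 \left(-2\right) = 0$)
$K{\left(G{\left(2 \right)},2 \right)} + c{\left(4 \right)} L = \left(3 + 2 \cdot 2\right) + - \frac{2 \cdot 4^{2}}{5} \cdot 0 = \left(3 + 4\right) + \left(- \frac{2}{5}\right) 16 \cdot 0 = 7 - 0 = 7 + 0 = 7$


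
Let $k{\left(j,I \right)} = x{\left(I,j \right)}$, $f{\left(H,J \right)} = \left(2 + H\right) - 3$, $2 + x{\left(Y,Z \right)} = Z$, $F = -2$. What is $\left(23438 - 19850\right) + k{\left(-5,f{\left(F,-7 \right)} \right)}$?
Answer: $3581$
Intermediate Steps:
$x{\left(Y,Z \right)} = -2 + Z$
$f{\left(H,J \right)} = -1 + H$
$k{\left(j,I \right)} = -2 + j$
$\left(23438 - 19850\right) + k{\left(-5,f{\left(F,-7 \right)} \right)} = \left(23438 - 19850\right) - 7 = 3588 - 7 = 3581$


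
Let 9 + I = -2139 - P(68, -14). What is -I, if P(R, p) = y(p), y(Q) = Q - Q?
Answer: 2148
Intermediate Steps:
y(Q) = 0
P(R, p) = 0
I = -2148 (I = -9 + (-2139 - 1*0) = -9 + (-2139 + 0) = -9 - 2139 = -2148)
-I = -1*(-2148) = 2148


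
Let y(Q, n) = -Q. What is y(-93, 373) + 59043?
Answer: 59136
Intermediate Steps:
y(-93, 373) + 59043 = -1*(-93) + 59043 = 93 + 59043 = 59136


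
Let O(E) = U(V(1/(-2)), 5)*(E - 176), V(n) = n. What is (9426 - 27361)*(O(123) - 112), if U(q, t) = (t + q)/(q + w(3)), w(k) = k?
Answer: 3719719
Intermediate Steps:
U(q, t) = (q + t)/(3 + q) (U(q, t) = (t + q)/(q + 3) = (q + t)/(3 + q))
O(E) = -1584/5 + 9*E/5 (O(E) = ((1/(-2) + 5)/(3 + 1/(-2)))*(E - 176) = ((-½ + 5)/(3 - ½))*(-176 + E) = ((9/2)/(5/2))*(-176 + E) = ((⅖)*(9/2))*(-176 + E) = 9*(-176 + E)/5 = -1584/5 + 9*E/5)
(9426 - 27361)*(O(123) - 112) = (9426 - 27361)*((-1584/5 + (9/5)*123) - 112) = -17935*((-1584/5 + 1107/5) - 112) = -17935*(-477/5 - 112) = -17935*(-1037/5) = 3719719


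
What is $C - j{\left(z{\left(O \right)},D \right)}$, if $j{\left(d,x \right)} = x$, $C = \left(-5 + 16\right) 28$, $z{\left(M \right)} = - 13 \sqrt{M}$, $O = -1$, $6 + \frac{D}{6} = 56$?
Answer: $8$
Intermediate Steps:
$D = 300$ ($D = -36 + 6 \cdot 56 = -36 + 336 = 300$)
$C = 308$ ($C = 11 \cdot 28 = 308$)
$C - j{\left(z{\left(O \right)},D \right)} = 308 - 300 = 8$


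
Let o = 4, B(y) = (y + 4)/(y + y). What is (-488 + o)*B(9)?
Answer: -3146/9 ≈ -349.56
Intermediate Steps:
B(y) = (4 + y)/(2*y) (B(y) = (4 + y)/((2*y)) = (4 + y)*(1/(2*y)) = (4 + y)/(2*y))
(-488 + o)*B(9) = (-488 + 4)*((½)*(4 + 9)/9) = -242*13/9 = -484*13/18 = -3146/9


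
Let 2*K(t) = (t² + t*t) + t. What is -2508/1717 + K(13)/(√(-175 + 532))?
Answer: -2508/1717 + 117*√357/238 ≈ 7.8278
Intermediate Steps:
K(t) = t² + t/2 (K(t) = ((t² + t*t) + t)/2 = ((t² + t²) + t)/2 = (2*t² + t)/2 = (t + 2*t²)/2 = t² + t/2)
-2508/1717 + K(13)/(√(-175 + 532)) = -2508/1717 + (13*(½ + 13))/(√(-175 + 532)) = -2508*1/1717 + (13*(27/2))/(√357) = -2508/1717 + 351*(√357/357)/2 = -2508/1717 + 117*√357/238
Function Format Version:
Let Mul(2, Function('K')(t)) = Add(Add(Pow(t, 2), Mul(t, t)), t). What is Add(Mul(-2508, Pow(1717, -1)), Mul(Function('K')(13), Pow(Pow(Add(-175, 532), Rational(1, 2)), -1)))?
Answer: Add(Rational(-2508, 1717), Mul(Rational(117, 238), Pow(357, Rational(1, 2)))) ≈ 7.8278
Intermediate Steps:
Function('K')(t) = Add(Pow(t, 2), Mul(Rational(1, 2), t)) (Function('K')(t) = Mul(Rational(1, 2), Add(Add(Pow(t, 2), Mul(t, t)), t)) = Mul(Rational(1, 2), Add(Add(Pow(t, 2), Pow(t, 2)), t)) = Mul(Rational(1, 2), Add(Mul(2, Pow(t, 2)), t)) = Mul(Rational(1, 2), Add(t, Mul(2, Pow(t, 2)))) = Add(Pow(t, 2), Mul(Rational(1, 2), t)))
Add(Mul(-2508, Pow(1717, -1)), Mul(Function('K')(13), Pow(Pow(Add(-175, 532), Rational(1, 2)), -1))) = Add(Mul(-2508, Pow(1717, -1)), Mul(Mul(13, Add(Rational(1, 2), 13)), Pow(Pow(Add(-175, 532), Rational(1, 2)), -1))) = Add(Mul(-2508, Rational(1, 1717)), Mul(Mul(13, Rational(27, 2)), Pow(Pow(357, Rational(1, 2)), -1))) = Add(Rational(-2508, 1717), Mul(Rational(351, 2), Mul(Rational(1, 357), Pow(357, Rational(1, 2))))) = Add(Rational(-2508, 1717), Mul(Rational(117, 238), Pow(357, Rational(1, 2))))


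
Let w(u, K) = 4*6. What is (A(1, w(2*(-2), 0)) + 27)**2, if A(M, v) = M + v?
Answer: 2704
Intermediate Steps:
w(u, K) = 24
(A(1, w(2*(-2), 0)) + 27)**2 = ((1 + 24) + 27)**2 = (25 + 27)**2 = 52**2 = 2704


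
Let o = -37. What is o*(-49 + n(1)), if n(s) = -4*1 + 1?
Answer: 1924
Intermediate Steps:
n(s) = -3 (n(s) = -4 + 1 = -3)
o*(-49 + n(1)) = -37*(-49 - 3) = -37*(-52) = 1924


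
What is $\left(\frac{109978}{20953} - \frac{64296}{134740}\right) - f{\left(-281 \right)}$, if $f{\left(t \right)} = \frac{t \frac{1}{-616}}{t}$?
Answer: $\frac{2075277013133}{434773911880} \approx 4.7732$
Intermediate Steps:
$f{\left(t \right)} = - \frac{1}{616}$ ($f{\left(t \right)} = \frac{t \left(- \frac{1}{616}\right)}{t} = \frac{\left(- \frac{1}{616}\right) t}{t} = - \frac{1}{616}$)
$\left(\frac{109978}{20953} - \frac{64296}{134740}\right) - f{\left(-281 \right)} = \left(\frac{109978}{20953} - \frac{64296}{134740}\right) - - \frac{1}{616} = \left(109978 \cdot \frac{1}{20953} - \frac{16074}{33685}\right) + \frac{1}{616} = \left(\frac{109978}{20953} - \frac{16074}{33685}\right) + \frac{1}{616} = \frac{3367810408}{705801805} + \frac{1}{616} = \frac{2075277013133}{434773911880}$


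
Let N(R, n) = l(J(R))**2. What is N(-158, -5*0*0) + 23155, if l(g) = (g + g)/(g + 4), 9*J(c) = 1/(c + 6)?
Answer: 693071778359/29931841 ≈ 23155.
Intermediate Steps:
J(c) = 1/(9*(6 + c)) (J(c) = 1/(9*(c + 6)) = 1/(9*(6 + c)))
l(g) = 2*g/(4 + g) (l(g) = (2*g)/(4 + g) = 2*g/(4 + g))
N(R, n) = 4/(81*(4 + 1/(9*(6 + R)))**2*(6 + R)**2) (N(R, n) = (2*(1/(9*(6 + R)))/(4 + 1/(9*(6 + R))))**2 = (2/(9*(4 + 1/(9*(6 + R)))*(6 + R)))**2 = 4/(81*(4 + 1/(9*(6 + R)))**2*(6 + R)**2))
N(-158, -5*0*0) + 23155 = 4/(217 + 36*(-158))**2 + 23155 = 4/(217 - 5688)**2 + 23155 = 4/(-5471)**2 + 23155 = 4*(1/29931841) + 23155 = 4/29931841 + 23155 = 693071778359/29931841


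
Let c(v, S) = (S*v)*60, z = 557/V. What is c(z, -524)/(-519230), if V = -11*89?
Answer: -1751208/50832617 ≈ -0.034450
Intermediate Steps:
V = -979
z = -557/979 (z = 557/(-979) = 557*(-1/979) = -557/979 ≈ -0.56895)
c(v, S) = 60*S*v
c(z, -524)/(-519230) = (60*(-524)*(-557/979))/(-519230) = (17512080/979)*(-1/519230) = -1751208/50832617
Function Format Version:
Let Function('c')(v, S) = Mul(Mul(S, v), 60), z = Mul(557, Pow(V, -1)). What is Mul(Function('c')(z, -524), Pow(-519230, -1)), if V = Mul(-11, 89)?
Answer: Rational(-1751208, 50832617) ≈ -0.034450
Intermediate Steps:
V = -979
z = Rational(-557, 979) (z = Mul(557, Pow(-979, -1)) = Mul(557, Rational(-1, 979)) = Rational(-557, 979) ≈ -0.56895)
Function('c')(v, S) = Mul(60, S, v)
Mul(Function('c')(z, -524), Pow(-519230, -1)) = Mul(Mul(60, -524, Rational(-557, 979)), Pow(-519230, -1)) = Mul(Rational(17512080, 979), Rational(-1, 519230)) = Rational(-1751208, 50832617)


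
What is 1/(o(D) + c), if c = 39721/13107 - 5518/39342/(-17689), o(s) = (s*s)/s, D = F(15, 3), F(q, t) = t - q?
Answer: -1520238633711/13635740940128 ≈ -0.11149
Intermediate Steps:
D = -12 (D = 3 - 1*15 = 3 - 15 = -12)
o(s) = s (o(s) = s²/s = s)
c = 4607122664404/1520238633711 (c = 39721*(1/13107) - 5518*1/39342*(-1/17689) = 39721/13107 - 2759/19671*(-1/17689) = 39721/13107 + 2759/347960319 = 4607122664404/1520238633711 ≈ 3.0305)
1/(o(D) + c) = 1/(-12 + 4607122664404/1520238633711) = 1/(-13635740940128/1520238633711) = -1520238633711/13635740940128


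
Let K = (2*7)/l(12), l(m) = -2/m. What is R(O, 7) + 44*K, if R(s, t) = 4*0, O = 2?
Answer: -3696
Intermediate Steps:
R(s, t) = 0
K = -84 (K = (2*7)/((-2/12)) = 14/((-2*1/12)) = 14/(-⅙) = 14*(-6) = -84)
R(O, 7) + 44*K = 0 + 44*(-84) = 0 - 3696 = -3696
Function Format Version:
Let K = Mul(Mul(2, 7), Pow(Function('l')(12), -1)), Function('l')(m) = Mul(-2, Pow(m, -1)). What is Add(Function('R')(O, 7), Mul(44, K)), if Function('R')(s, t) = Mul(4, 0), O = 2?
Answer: -3696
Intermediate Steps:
Function('R')(s, t) = 0
K = -84 (K = Mul(Mul(2, 7), Pow(Mul(-2, Pow(12, -1)), -1)) = Mul(14, Pow(Mul(-2, Rational(1, 12)), -1)) = Mul(14, Pow(Rational(-1, 6), -1)) = Mul(14, -6) = -84)
Add(Function('R')(O, 7), Mul(44, K)) = Add(0, Mul(44, -84)) = Add(0, -3696) = -3696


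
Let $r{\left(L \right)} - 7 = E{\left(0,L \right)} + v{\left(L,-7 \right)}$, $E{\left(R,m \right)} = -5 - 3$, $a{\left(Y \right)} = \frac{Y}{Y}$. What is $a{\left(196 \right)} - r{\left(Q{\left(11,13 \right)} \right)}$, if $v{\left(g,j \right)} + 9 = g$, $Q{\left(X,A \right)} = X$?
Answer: $0$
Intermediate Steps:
$a{\left(Y \right)} = 1$
$E{\left(R,m \right)} = -8$ ($E{\left(R,m \right)} = -5 - 3 = -8$)
$v{\left(g,j \right)} = -9 + g$
$r{\left(L \right)} = -10 + L$ ($r{\left(L \right)} = 7 + \left(-8 + \left(-9 + L\right)\right) = 7 + \left(-17 + L\right) = -10 + L$)
$a{\left(196 \right)} - r{\left(Q{\left(11,13 \right)} \right)} = 1 - \left(-10 + 11\right) = 1 - 1 = 0$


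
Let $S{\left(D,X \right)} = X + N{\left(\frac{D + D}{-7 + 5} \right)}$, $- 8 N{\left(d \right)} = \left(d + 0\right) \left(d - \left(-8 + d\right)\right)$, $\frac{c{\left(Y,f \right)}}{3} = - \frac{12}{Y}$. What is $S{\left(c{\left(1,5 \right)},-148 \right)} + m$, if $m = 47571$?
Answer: $47387$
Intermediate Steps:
$c{\left(Y,f \right)} = - \frac{36}{Y}$ ($c{\left(Y,f \right)} = 3 \left(- \frac{12}{Y}\right) = - \frac{36}{Y}$)
$N{\left(d \right)} = - d$ ($N{\left(d \right)} = - \frac{\left(d + 0\right) \left(d - \left(-8 + d\right)\right)}{8} = - \frac{d 8}{8} = - \frac{8 d}{8} = - d$)
$S{\left(D,X \right)} = D + X$ ($S{\left(D,X \right)} = X - \frac{D + D}{-7 + 5} = X - \frac{2 D}{-2} = X - 2 D \left(- \frac{1}{2}\right) = X - - D = X + D = D + X$)
$S{\left(c{\left(1,5 \right)},-148 \right)} + m = \left(- \frac{36}{1} - 148\right) + 47571 = \left(\left(-36\right) 1 - 148\right) + 47571 = \left(-36 - 148\right) + 47571 = -184 + 47571 = 47387$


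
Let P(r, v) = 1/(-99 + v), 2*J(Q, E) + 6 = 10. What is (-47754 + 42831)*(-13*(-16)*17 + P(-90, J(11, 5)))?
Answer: -1688544693/97 ≈ -1.7408e+7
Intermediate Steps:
J(Q, E) = 2 (J(Q, E) = -3 + (1/2)*10 = -3 + 5 = 2)
(-47754 + 42831)*(-13*(-16)*17 + P(-90, J(11, 5))) = (-47754 + 42831)*(-13*(-16)*17 + 1/(-99 + 2)) = -4923*(208*17 + 1/(-97)) = -4923*(3536 - 1/97) = -4923*342991/97 = -1688544693/97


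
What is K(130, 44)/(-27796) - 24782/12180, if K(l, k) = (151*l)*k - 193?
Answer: -2801649833/84638820 ≈ -33.101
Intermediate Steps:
K(l, k) = -193 + 151*k*l (K(l, k) = 151*k*l - 193 = -193 + 151*k*l)
K(130, 44)/(-27796) - 24782/12180 = (-193 + 151*44*130)/(-27796) - 24782/12180 = (-193 + 863720)*(-1/27796) - 24782*1/12180 = 863527*(-1/27796) - 12391/6090 = -863527/27796 - 12391/6090 = -2801649833/84638820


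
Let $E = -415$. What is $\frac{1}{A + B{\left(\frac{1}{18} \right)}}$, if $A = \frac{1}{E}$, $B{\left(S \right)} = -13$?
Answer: $- \frac{415}{5396} \approx -0.076909$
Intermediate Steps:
$A = - \frac{1}{415}$ ($A = \frac{1}{-415} = - \frac{1}{415} \approx -0.0024096$)
$\frac{1}{A + B{\left(\frac{1}{18} \right)}} = \frac{1}{- \frac{1}{415} - 13} = \frac{1}{- \frac{5396}{415}} = - \frac{415}{5396}$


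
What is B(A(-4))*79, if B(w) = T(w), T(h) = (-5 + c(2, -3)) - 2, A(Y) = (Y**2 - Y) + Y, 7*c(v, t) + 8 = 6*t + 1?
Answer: -5846/7 ≈ -835.14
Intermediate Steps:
c(v, t) = -1 + 6*t/7 (c(v, t) = -8/7 + (6*t + 1)/7 = -8/7 + (1 + 6*t)/7 = -8/7 + (1/7 + 6*t/7) = -1 + 6*t/7)
A(Y) = Y**2
T(h) = -74/7 (T(h) = (-5 + (-1 + (6/7)*(-3))) - 2 = (-5 + (-1 - 18/7)) - 2 = (-5 - 25/7) - 2 = -60/7 - 2 = -74/7)
B(w) = -74/7
B(A(-4))*79 = -74/7*79 = -5846/7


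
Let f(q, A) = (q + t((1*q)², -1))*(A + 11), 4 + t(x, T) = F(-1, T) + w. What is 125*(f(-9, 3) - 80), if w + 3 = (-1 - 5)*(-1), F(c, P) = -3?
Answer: -32750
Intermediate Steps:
w = 3 (w = -3 + (-1 - 5)*(-1) = -3 - 6*(-1) = -3 + 6 = 3)
t(x, T) = -4 (t(x, T) = -4 + (-3 + 3) = -4 + 0 = -4)
f(q, A) = (-4 + q)*(11 + A) (f(q, A) = (q - 4)*(A + 11) = (-4 + q)*(11 + A))
125*(f(-9, 3) - 80) = 125*((-44 - 4*3 + 11*(-9) + 3*(-9)) - 80) = 125*((-44 - 12 - 99 - 27) - 80) = 125*(-182 - 80) = 125*(-262) = -32750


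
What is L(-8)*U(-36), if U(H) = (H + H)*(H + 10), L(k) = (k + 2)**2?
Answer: 67392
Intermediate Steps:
L(k) = (2 + k)**2
U(H) = 2*H*(10 + H) (U(H) = (2*H)*(10 + H) = 2*H*(10 + H))
L(-8)*U(-36) = (2 - 8)**2*(2*(-36)*(10 - 36)) = (-6)**2*(2*(-36)*(-26)) = 36*1872 = 67392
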